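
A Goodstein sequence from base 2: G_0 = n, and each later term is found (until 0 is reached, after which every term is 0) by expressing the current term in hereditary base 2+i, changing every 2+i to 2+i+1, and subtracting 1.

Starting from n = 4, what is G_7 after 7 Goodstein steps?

173

step 0: 4 = 2^2; sub 3 for 2: 3^3; = 27; G_1 = 27−1 = 26
step 1: 26 = 2·3^2 + 2·3 + 2; sub 4 for 3: 2·4^2 + 2·4 + 2; = 42; G_2 = 42−1 = 41
step 2: 41 = 2·4^2 + 2·4 + 1; sub 5 for 4: 2·5^2 + 2·5 + 1; = 61; G_3 = 61−1 = 60
step 3: 60 = 2·5^2 + 2·5; sub 6 for 5: 2·6^2 + 2·6; = 84; G_4 = 84−1 = 83
step 4: 83 = 2·6^2 + 6 + 5; sub 7 for 6: 2·7^2 + 7 + 5; = 110; G_5 = 110−1 = 109
step 5: 109 = 2·7^2 + 7 + 4; sub 8 for 7: 2·8^2 + 8 + 4; = 140; G_6 = 140−1 = 139
step 6: 139 = 2·8^2 + 8 + 3; sub 9 for 8: 2·9^2 + 9 + 3; = 174; G_7 = 174−1 = 173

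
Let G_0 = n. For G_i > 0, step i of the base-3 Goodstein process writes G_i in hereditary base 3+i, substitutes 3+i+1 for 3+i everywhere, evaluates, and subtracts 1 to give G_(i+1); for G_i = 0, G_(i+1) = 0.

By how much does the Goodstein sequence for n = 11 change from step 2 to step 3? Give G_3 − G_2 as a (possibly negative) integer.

G_0 = 11. HB_3(11) = 3^2 + 2. Bump = 18. G_1 = 17.
G_1 = 17. HB_4(17) = 4^2 + 1. Bump = 26. G_2 = 25.
G_2 = 25. HB_5(25) = 5^2. Bump = 36. G_3 = 35.

10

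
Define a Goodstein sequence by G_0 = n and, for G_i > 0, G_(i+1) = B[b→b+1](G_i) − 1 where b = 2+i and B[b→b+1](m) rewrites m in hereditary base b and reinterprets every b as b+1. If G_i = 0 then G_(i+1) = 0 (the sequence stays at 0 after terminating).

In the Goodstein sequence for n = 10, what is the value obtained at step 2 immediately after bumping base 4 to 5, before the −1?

G_0=10  [base 2] 2^(2 + 1) + 2  →[2↦3]→  3^(3 + 1) + 3 = 84  −1 ⇒ G_1=83
G_1=83  [base 3] 3^(3 + 1) + 2  →[3↦4]→  4^(4 + 1) + 2 = 1026  −1 ⇒ G_2=1025
G_2=1025  [base 4] 4^(4 + 1) + 1  →[4↦5]→  5^(5 + 1) + 1 = 15626  −1 ⇒ G_3=15625

15626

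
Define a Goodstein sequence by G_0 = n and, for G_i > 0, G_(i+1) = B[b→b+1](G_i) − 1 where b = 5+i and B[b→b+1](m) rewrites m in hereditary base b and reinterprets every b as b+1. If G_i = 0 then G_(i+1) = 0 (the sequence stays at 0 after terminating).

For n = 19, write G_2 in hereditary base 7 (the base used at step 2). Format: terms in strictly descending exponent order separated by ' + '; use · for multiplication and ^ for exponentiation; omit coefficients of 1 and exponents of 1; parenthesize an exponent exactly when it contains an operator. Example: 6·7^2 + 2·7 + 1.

G_0 = 19. HB_5(19) = 3·5 + 4. Bump = 22. G_1 = 21.
G_1 = 21. HB_6(21) = 3·6 + 3. Bump = 24. G_2 = 23.

3·7 + 2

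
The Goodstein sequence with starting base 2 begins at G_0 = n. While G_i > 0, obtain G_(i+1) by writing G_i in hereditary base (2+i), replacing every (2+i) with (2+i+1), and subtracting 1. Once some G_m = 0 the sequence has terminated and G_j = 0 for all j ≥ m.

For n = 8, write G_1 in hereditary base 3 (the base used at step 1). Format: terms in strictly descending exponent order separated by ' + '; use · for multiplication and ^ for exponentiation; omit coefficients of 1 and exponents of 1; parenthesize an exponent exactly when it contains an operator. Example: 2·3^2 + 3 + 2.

[0] 8 ≡ 2^(2 + 1) (base 2). Lift 3: 81. −1: 80.
[1] 80 ≡ 2·3^3 + 2·3^2 + 2·3 + 2 (base 3). Lift 4: 554. −1: 553.

2·3^3 + 2·3^2 + 2·3 + 2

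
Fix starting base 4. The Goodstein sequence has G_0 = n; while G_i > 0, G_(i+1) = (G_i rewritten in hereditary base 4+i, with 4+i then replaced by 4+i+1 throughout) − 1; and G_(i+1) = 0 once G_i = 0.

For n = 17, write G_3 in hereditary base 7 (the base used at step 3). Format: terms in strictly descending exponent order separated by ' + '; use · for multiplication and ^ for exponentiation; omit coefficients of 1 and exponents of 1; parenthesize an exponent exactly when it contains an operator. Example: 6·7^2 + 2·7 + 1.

i=0: 17 = 4^2 + 1 (b=4); 4→5: 5^2 + 1 = 26; 26−1 = 25
i=1: 25 = 5^2 (b=5); 5→6: 6^2 = 36; 36−1 = 35
i=2: 35 = 5·6 + 5 (b=6); 6→7: 5·7 + 5 = 40; 40−1 = 39
i=3: 39 = 5·7 + 4 (b=7); 7→8: 5·8 + 4 = 44; 44−1 = 43

5·7 + 4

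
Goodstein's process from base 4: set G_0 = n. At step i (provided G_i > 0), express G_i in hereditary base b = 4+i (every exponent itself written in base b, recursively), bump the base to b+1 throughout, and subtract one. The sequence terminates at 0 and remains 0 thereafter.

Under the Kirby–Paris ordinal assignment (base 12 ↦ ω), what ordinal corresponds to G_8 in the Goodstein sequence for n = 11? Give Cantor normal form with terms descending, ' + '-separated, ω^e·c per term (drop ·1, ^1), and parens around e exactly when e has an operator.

[0] 11 ≡ 2·4 + 3 (base 4). Lift 5: 13. −1: 12.
[1] 12 ≡ 2·5 + 2 (base 5). Lift 6: 14. −1: 13.
[2] 13 ≡ 2·6 + 1 (base 6). Lift 7: 15. −1: 14.
[3] 14 ≡ 2·7 (base 7). Lift 8: 16. −1: 15.
[4] 15 ≡ 8 + 7 (base 8). Lift 9: 16. −1: 15.
[5] 15 ≡ 9 + 6 (base 9). Lift 10: 16. −1: 15.
[6] 15 ≡ 10 + 5 (base 10). Lift 11: 16. −1: 15.
[7] 15 ≡ 11 + 4 (base 11). Lift 12: 16. −1: 15.
[8] 15 ≡ 12 + 3 (base 12). Lift 13: 16. −1: 15.

ω + 3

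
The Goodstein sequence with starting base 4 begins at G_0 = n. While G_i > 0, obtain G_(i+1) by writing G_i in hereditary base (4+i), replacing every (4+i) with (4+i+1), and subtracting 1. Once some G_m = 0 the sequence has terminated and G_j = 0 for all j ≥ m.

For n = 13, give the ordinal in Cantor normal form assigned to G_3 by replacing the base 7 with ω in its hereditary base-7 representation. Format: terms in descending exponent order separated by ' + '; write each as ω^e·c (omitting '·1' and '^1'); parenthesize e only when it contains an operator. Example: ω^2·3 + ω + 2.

base 4: 13 = 3·4 + 1; at 5: 3·5 + 1 = 16; next = 15
base 5: 15 = 3·5; at 6: 3·6 = 18; next = 17
base 6: 17 = 2·6 + 5; at 7: 2·7 + 5 = 19; next = 18
base 7: 18 = 2·7 + 4; at 8: 2·8 + 4 = 20; next = 19

ω·2 + 4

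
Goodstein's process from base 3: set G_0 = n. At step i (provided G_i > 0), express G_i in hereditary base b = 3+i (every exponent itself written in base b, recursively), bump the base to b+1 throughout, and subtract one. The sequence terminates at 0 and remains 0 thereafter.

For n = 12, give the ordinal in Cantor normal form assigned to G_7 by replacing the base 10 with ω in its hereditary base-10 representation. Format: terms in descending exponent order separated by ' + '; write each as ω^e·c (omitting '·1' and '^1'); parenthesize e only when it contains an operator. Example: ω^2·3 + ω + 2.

ω·7 + 5

12 —HB3→ 3^2 + 3 —bump→ 4^2 + 4 = 20 —(−1)→ 19
19 —HB4→ 4^2 + 3 —bump→ 5^2 + 3 = 28 —(−1)→ 27
27 —HB5→ 5^2 + 2 —bump→ 6^2 + 2 = 38 —(−1)→ 37
37 —HB6→ 6^2 + 1 —bump→ 7^2 + 1 = 50 —(−1)→ 49
49 —HB7→ 7^2 —bump→ 8^2 = 64 —(−1)→ 63
63 —HB8→ 7·8 + 7 —bump→ 7·9 + 7 = 70 —(−1)→ 69
69 —HB9→ 7·9 + 6 —bump→ 7·10 + 6 = 76 —(−1)→ 75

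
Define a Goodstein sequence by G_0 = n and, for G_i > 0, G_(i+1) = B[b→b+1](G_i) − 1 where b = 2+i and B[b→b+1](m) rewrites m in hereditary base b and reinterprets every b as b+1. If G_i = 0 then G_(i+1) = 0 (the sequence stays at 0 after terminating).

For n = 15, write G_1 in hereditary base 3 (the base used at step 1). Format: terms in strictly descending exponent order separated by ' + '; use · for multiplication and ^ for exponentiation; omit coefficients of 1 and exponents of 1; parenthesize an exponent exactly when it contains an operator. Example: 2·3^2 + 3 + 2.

step 0: 15 = 2^(2 + 1) + 2^2 + 2 + 1; sub 3 for 2: 3^(3 + 1) + 3^3 + 3 + 1; = 112; G_1 = 112−1 = 111
step 1: 111 = 3^(3 + 1) + 3^3 + 3; sub 4 for 3: 4^(4 + 1) + 4^4 + 4; = 1284; G_2 = 1284−1 = 1283

3^(3 + 1) + 3^3 + 3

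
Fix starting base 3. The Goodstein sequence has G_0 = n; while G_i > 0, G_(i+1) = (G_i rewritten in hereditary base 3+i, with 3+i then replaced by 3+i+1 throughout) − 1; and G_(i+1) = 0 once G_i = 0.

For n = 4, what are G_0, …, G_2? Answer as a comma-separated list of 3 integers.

4, 4, 4

step 0: 4 = 3 + 1; sub 4 for 3: 4 + 1; = 5; G_1 = 5−1 = 4
step 1: 4 = 4; sub 5 for 4: 5; = 5; G_2 = 5−1 = 4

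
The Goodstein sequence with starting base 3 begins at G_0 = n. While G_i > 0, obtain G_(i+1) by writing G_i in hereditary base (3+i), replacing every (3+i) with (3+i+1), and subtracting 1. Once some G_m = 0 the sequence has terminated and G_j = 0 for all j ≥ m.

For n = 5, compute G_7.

step 0: 5 = 3 + 2; sub 4 for 3: 4 + 2; = 6; G_1 = 6−1 = 5
step 1: 5 = 4 + 1; sub 5 for 4: 5 + 1; = 6; G_2 = 6−1 = 5
step 2: 5 = 5; sub 6 for 5: 6; = 6; G_3 = 6−1 = 5
step 3: 5 = 5; sub 7 for 6: 5; = 5; G_4 = 5−1 = 4
step 4: 4 = 4; sub 8 for 7: 4; = 4; G_5 = 4−1 = 3
step 5: 3 = 3; sub 9 for 8: 3; = 3; G_6 = 3−1 = 2
step 6: 2 = 2; sub 10 for 9: 2; = 2; G_7 = 2−1 = 1
step 7: 1 = 1; sub 11 for 10: 1; = 1; G_8 = 1−1 = 0

1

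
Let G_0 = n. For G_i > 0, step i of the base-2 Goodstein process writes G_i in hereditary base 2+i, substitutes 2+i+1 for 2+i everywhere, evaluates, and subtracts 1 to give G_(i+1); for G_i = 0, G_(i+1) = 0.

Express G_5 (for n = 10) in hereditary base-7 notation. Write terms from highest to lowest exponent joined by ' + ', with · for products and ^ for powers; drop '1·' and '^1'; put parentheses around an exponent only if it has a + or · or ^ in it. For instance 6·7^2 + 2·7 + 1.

5·7^7 + 5·7^5 + 5·7^4 + 5·7^3 + 5·7^2 + 5·7 + 4

base 2: 10 = 2^(2 + 1) + 2; at 3: 3^(3 + 1) + 3 = 84; next = 83
base 3: 83 = 3^(3 + 1) + 2; at 4: 4^(4 + 1) + 2 = 1026; next = 1025
base 4: 1025 = 4^(4 + 1) + 1; at 5: 5^(5 + 1) + 1 = 15626; next = 15625
base 5: 15625 = 5^(5 + 1); at 6: 6^(6 + 1) = 279936; next = 279935
base 6: 279935 = 5·6^6 + 5·6^5 + 5·6^4 + 5·6^3 + 5·6^2 + 5·6 + 5; at 7: 5·7^7 + 5·7^5 + 5·7^4 + 5·7^3 + 5·7^2 + 5·7 + 5 = 4215755; next = 4215754
base 7: 4215754 = 5·7^7 + 5·7^5 + 5·7^4 + 5·7^3 + 5·7^2 + 5·7 + 4; at 8: 5·8^8 + 5·8^5 + 5·8^4 + 5·8^3 + 5·8^2 + 5·8 + 4 = 84073324; next = 84073323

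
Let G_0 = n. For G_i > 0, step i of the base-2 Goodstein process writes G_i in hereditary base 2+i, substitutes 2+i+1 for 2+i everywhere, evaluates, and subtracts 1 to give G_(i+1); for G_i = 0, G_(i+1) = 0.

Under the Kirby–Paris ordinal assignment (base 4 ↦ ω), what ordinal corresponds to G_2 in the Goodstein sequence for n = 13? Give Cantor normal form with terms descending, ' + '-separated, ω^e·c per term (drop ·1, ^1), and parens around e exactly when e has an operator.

ω^(ω + 1) + ω^3·3 + ω^2·3 + ω·3 + 3

13 —HB2→ 2^(2 + 1) + 2^2 + 1 —bump→ 3^(3 + 1) + 3^3 + 1 = 109 —(−1)→ 108
108 —HB3→ 3^(3 + 1) + 3^3 —bump→ 4^(4 + 1) + 4^4 = 1280 —(−1)→ 1279
1279 —HB4→ 4^(4 + 1) + 3·4^3 + 3·4^2 + 3·4 + 3 —bump→ 5^(5 + 1) + 3·5^3 + 3·5^2 + 3·5 + 3 = 16093 —(−1)→ 16092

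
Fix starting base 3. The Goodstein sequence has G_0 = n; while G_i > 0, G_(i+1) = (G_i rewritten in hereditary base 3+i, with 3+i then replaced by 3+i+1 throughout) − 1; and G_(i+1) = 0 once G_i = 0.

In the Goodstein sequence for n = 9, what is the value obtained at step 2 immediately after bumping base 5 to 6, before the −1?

20

(0) 9|_3 = 3^2 ↦ 4^2|_4 = 16 ⇒ 15
(1) 15|_4 = 3·4 + 3 ↦ 3·5 + 3|_5 = 18 ⇒ 17
(2) 17|_5 = 3·5 + 2 ↦ 3·6 + 2|_6 = 20 ⇒ 19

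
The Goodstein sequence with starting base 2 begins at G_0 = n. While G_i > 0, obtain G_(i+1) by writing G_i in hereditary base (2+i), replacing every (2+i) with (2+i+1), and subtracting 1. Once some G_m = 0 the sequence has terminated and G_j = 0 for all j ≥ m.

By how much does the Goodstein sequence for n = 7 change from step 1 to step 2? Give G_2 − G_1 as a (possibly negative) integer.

i=0: 7 = 2^2 + 2 + 1 (b=2); 2→3: 3^3 + 3 + 1 = 31; 31−1 = 30
i=1: 30 = 3^3 + 3 (b=3); 3→4: 4^4 + 4 = 260; 260−1 = 259

229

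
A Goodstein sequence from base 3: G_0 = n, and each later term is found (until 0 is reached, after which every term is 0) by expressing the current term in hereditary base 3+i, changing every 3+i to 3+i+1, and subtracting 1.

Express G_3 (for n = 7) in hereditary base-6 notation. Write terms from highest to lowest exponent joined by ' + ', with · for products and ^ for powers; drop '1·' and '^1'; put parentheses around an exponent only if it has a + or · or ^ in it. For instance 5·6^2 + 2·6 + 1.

6 + 3

i=0: 7 = 2·3 + 1 (b=3); 3→4: 2·4 + 1 = 9; 9−1 = 8
i=1: 8 = 2·4 (b=4); 4→5: 2·5 = 10; 10−1 = 9
i=2: 9 = 5 + 4 (b=5); 5→6: 6 + 4 = 10; 10−1 = 9
i=3: 9 = 6 + 3 (b=6); 6→7: 7 + 3 = 10; 10−1 = 9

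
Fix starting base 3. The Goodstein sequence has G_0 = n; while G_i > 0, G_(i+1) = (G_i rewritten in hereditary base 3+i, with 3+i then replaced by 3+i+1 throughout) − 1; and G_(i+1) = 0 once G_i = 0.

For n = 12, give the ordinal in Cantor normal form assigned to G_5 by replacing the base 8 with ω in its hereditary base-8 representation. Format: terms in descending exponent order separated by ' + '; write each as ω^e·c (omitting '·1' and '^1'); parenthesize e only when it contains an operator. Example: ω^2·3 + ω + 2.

base 3: 12 = 3^2 + 3; at 4: 4^2 + 4 = 20; next = 19
base 4: 19 = 4^2 + 3; at 5: 5^2 + 3 = 28; next = 27
base 5: 27 = 5^2 + 2; at 6: 6^2 + 2 = 38; next = 37
base 6: 37 = 6^2 + 1; at 7: 7^2 + 1 = 50; next = 49
base 7: 49 = 7^2; at 8: 8^2 = 64; next = 63
base 8: 63 = 7·8 + 7; at 9: 7·9 + 7 = 70; next = 69

ω·7 + 7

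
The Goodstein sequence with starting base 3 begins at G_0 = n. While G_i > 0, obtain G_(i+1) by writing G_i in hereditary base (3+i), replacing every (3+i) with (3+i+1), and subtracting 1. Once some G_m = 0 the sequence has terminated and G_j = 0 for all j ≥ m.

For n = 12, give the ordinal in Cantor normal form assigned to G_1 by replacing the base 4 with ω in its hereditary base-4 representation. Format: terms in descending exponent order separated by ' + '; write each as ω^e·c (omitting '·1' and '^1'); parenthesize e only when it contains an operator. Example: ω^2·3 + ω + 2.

i=0: 12 = 3^2 + 3 (b=3); 3→4: 4^2 + 4 = 20; 20−1 = 19
i=1: 19 = 4^2 + 3 (b=4); 4→5: 5^2 + 3 = 28; 28−1 = 27

ω^2 + 3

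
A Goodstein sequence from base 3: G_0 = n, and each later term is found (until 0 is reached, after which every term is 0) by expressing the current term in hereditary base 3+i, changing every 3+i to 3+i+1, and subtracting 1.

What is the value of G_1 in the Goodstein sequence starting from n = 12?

G_0 = 12. HB_3(12) = 3^2 + 3. Bump = 20. G_1 = 19.
G_1 = 19. HB_4(19) = 4^2 + 3. Bump = 28. G_2 = 27.

19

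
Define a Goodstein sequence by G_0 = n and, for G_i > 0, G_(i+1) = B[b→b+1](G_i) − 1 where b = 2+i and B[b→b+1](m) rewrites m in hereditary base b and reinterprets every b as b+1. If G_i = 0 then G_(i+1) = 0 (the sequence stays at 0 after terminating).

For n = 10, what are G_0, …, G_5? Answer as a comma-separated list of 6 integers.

i=0: 10 = 2^(2 + 1) + 2 (b=2); 2→3: 3^(3 + 1) + 3 = 84; 84−1 = 83
i=1: 83 = 3^(3 + 1) + 2 (b=3); 3→4: 4^(4 + 1) + 2 = 1026; 1026−1 = 1025
i=2: 1025 = 4^(4 + 1) + 1 (b=4); 4→5: 5^(5 + 1) + 1 = 15626; 15626−1 = 15625
i=3: 15625 = 5^(5 + 1) (b=5); 5→6: 6^(6 + 1) = 279936; 279936−1 = 279935
i=4: 279935 = 5·6^6 + 5·6^5 + 5·6^4 + 5·6^3 + 5·6^2 + 5·6 + 5 (b=6); 6→7: 5·7^7 + 5·7^5 + 5·7^4 + 5·7^3 + 5·7^2 + 5·7 + 5 = 4215755; 4215755−1 = 4215754

10, 83, 1025, 15625, 279935, 4215754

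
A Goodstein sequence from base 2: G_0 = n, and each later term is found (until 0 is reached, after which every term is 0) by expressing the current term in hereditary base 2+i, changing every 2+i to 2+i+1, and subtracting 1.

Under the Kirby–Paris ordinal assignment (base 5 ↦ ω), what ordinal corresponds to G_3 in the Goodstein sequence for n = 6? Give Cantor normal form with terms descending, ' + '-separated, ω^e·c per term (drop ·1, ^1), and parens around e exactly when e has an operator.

[0] 6 ≡ 2^2 + 2 (base 2). Lift 3: 30. −1: 29.
[1] 29 ≡ 3^3 + 2 (base 3). Lift 4: 258. −1: 257.
[2] 257 ≡ 4^4 + 1 (base 4). Lift 5: 3126. −1: 3125.
[3] 3125 ≡ 5^5 (base 5). Lift 6: 46656. −1: 46655.

ω^ω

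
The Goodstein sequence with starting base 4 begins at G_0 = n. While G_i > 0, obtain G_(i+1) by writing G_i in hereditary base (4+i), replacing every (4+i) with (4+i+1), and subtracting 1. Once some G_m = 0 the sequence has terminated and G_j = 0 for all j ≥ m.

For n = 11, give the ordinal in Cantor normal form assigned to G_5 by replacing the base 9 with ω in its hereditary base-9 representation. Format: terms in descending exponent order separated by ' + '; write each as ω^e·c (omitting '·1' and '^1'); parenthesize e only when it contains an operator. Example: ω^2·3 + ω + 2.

ω + 6

base 4: 11 = 2·4 + 3; at 5: 2·5 + 3 = 13; next = 12
base 5: 12 = 2·5 + 2; at 6: 2·6 + 2 = 14; next = 13
base 6: 13 = 2·6 + 1; at 7: 2·7 + 1 = 15; next = 14
base 7: 14 = 2·7; at 8: 2·8 = 16; next = 15
base 8: 15 = 8 + 7; at 9: 9 + 7 = 16; next = 15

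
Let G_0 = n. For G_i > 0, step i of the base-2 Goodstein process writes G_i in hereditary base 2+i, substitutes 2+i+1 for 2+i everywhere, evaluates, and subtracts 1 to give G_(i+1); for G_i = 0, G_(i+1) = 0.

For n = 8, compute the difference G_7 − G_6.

[0] 8 ≡ 2^(2 + 1) (base 2). Lift 3: 81. −1: 80.
[1] 80 ≡ 2·3^3 + 2·3^2 + 2·3 + 2 (base 3). Lift 4: 554. −1: 553.
[2] 553 ≡ 2·4^4 + 2·4^2 + 2·4 + 1 (base 4). Lift 5: 6311. −1: 6310.
[3] 6310 ≡ 2·5^5 + 2·5^2 + 2·5 (base 5). Lift 6: 93396. −1: 93395.
[4] 93395 ≡ 2·6^6 + 2·6^2 + 6 + 5 (base 6). Lift 7: 1647196. −1: 1647195.
[5] 1647195 ≡ 2·7^7 + 2·7^2 + 7 + 4 (base 7). Lift 8: 33554572. −1: 33554571.
[6] 33554571 ≡ 2·8^8 + 2·8^2 + 8 + 3 (base 8). Lift 9: 774841152. −1: 774841151.

741286580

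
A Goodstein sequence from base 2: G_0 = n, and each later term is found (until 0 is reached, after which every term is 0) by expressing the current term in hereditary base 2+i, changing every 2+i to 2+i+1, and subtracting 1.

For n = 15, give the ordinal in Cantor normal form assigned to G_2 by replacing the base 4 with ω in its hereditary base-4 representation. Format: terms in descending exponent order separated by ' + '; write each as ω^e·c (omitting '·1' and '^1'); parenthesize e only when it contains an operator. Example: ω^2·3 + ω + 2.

base 2: 15 = 2^(2 + 1) + 2^2 + 2 + 1; at 3: 3^(3 + 1) + 3^3 + 3 + 1 = 112; next = 111
base 3: 111 = 3^(3 + 1) + 3^3 + 3; at 4: 4^(4 + 1) + 4^4 + 4 = 1284; next = 1283
base 4: 1283 = 4^(4 + 1) + 4^4 + 3; at 5: 5^(5 + 1) + 5^5 + 3 = 18753; next = 18752

ω^(ω + 1) + ω^ω + 3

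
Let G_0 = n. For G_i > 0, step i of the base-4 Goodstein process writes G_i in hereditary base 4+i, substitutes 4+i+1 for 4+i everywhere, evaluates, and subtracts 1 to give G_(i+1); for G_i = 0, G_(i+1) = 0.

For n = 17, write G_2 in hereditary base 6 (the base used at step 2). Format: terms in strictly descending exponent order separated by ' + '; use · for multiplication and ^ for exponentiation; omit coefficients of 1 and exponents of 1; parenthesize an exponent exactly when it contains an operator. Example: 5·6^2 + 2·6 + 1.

5·6 + 5

i=0: 17 = 4^2 + 1 (b=4); 4→5: 5^2 + 1 = 26; 26−1 = 25
i=1: 25 = 5^2 (b=5); 5→6: 6^2 = 36; 36−1 = 35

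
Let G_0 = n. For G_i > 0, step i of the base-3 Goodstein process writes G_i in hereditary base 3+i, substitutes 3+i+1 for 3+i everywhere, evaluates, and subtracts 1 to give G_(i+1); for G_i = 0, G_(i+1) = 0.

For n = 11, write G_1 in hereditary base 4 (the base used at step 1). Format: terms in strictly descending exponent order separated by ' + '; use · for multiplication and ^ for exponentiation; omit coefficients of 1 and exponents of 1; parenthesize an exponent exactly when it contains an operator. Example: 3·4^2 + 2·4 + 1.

(0) 11|_3 = 3^2 + 2 ↦ 4^2 + 2|_4 = 18 ⇒ 17
(1) 17|_4 = 4^2 + 1 ↦ 5^2 + 1|_5 = 26 ⇒ 25

4^2 + 1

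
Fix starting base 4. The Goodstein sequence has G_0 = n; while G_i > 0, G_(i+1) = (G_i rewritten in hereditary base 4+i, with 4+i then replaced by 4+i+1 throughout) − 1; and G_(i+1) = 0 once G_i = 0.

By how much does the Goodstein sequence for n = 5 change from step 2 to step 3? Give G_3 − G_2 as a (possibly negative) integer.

-1

G_0 = 5. HB_4(5) = 4 + 1. Bump = 6. G_1 = 5.
G_1 = 5. HB_5(5) = 5. Bump = 6. G_2 = 5.
G_2 = 5. HB_6(5) = 5. Bump = 5. G_3 = 4.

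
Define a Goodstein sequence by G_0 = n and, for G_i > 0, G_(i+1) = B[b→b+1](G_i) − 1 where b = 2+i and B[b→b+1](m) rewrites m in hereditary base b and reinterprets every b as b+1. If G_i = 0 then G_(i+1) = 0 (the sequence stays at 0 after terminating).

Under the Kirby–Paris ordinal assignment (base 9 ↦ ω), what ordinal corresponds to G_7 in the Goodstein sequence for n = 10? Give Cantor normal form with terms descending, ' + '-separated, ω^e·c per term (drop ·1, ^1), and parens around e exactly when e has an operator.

(0) 10|_2 = 2^(2 + 1) + 2 ↦ 3^(3 + 1) + 3|_3 = 84 ⇒ 83
(1) 83|_3 = 3^(3 + 1) + 2 ↦ 4^(4 + 1) + 2|_4 = 1026 ⇒ 1025
(2) 1025|_4 = 4^(4 + 1) + 1 ↦ 5^(5 + 1) + 1|_5 = 15626 ⇒ 15625
(3) 15625|_5 = 5^(5 + 1) ↦ 6^(6 + 1)|_6 = 279936 ⇒ 279935
(4) 279935|_6 = 5·6^6 + 5·6^5 + 5·6^4 + 5·6^3 + 5·6^2 + 5·6 + 5 ↦ 5·7^7 + 5·7^5 + 5·7^4 + 5·7^3 + 5·7^2 + 5·7 + 5|_7 = 4215755 ⇒ 4215754
(5) 4215754|_7 = 5·7^7 + 5·7^5 + 5·7^4 + 5·7^3 + 5·7^2 + 5·7 + 4 ↦ 5·8^8 + 5·8^5 + 5·8^4 + 5·8^3 + 5·8^2 + 5·8 + 4|_8 = 84073324 ⇒ 84073323
(6) 84073323|_8 = 5·8^8 + 5·8^5 + 5·8^4 + 5·8^3 + 5·8^2 + 5·8 + 3 ↦ 5·9^9 + 5·9^5 + 5·9^4 + 5·9^3 + 5·9^2 + 5·9 + 3|_9 = 1937434593 ⇒ 1937434592

ω^ω·5 + ω^5·5 + ω^4·5 + ω^3·5 + ω^2·5 + ω·5 + 2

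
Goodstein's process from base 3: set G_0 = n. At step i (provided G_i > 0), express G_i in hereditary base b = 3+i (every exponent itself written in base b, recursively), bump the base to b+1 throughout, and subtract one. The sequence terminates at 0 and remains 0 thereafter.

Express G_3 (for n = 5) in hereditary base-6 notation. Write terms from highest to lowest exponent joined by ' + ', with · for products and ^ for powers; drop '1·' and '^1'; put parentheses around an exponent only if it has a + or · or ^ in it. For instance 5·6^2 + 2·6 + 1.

5

5 —HB3→ 3 + 2 —bump→ 4 + 2 = 6 —(−1)→ 5
5 —HB4→ 4 + 1 —bump→ 5 + 1 = 6 —(−1)→ 5
5 —HB5→ 5 —bump→ 6 = 6 —(−1)→ 5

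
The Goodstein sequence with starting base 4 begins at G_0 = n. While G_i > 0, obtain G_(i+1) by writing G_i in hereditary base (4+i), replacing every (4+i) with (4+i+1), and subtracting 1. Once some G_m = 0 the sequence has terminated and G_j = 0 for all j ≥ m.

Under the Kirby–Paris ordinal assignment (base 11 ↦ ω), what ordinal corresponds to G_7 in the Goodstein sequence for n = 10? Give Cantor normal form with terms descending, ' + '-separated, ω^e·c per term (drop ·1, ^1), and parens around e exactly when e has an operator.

ω + 2

i=0: 10 = 2·4 + 2 (b=4); 4→5: 2·5 + 2 = 12; 12−1 = 11
i=1: 11 = 2·5 + 1 (b=5); 5→6: 2·6 + 1 = 13; 13−1 = 12
i=2: 12 = 2·6 (b=6); 6→7: 2·7 = 14; 14−1 = 13
i=3: 13 = 7 + 6 (b=7); 7→8: 8 + 6 = 14; 14−1 = 13
i=4: 13 = 8 + 5 (b=8); 8→9: 9 + 5 = 14; 14−1 = 13
i=5: 13 = 9 + 4 (b=9); 9→10: 10 + 4 = 14; 14−1 = 13
i=6: 13 = 10 + 3 (b=10); 10→11: 11 + 3 = 14; 14−1 = 13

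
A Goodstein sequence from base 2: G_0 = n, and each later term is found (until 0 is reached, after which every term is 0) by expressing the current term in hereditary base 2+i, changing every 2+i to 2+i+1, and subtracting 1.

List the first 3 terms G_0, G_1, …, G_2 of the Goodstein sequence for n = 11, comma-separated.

11, 84, 1027

base 2: 11 = 2^(2 + 1) + 2 + 1; at 3: 3^(3 + 1) + 3 + 1 = 85; next = 84
base 3: 84 = 3^(3 + 1) + 3; at 4: 4^(4 + 1) + 4 = 1028; next = 1027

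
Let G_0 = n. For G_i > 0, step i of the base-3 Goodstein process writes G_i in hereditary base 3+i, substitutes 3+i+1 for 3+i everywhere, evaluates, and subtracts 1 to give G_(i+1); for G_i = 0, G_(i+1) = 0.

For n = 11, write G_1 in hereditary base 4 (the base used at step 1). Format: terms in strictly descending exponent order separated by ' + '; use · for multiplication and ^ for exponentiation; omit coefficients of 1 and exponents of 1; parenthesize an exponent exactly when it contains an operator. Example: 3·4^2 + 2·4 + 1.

4^2 + 1

G_0 = 11. HB_3(11) = 3^2 + 2. Bump = 18. G_1 = 17.
G_1 = 17. HB_4(17) = 4^2 + 1. Bump = 26. G_2 = 25.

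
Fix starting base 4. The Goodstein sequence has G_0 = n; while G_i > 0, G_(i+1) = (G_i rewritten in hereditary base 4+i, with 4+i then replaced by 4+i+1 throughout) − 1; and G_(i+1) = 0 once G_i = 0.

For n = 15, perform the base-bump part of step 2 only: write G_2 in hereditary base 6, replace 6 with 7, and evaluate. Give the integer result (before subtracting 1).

G_0 = 15. HB_4(15) = 3·4 + 3. Bump = 18. G_1 = 17.
G_1 = 17. HB_5(17) = 3·5 + 2. Bump = 20. G_2 = 19.
G_2 = 19. HB_6(19) = 3·6 + 1. Bump = 22. G_3 = 21.

22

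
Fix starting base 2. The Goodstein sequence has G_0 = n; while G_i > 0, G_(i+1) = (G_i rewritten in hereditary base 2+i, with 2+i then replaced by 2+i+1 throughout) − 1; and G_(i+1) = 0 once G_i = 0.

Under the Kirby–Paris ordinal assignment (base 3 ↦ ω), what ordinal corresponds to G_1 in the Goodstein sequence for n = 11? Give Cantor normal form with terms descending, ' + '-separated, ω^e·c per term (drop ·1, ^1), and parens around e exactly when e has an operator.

ω^(ω + 1) + ω

i=0: 11 = 2^(2 + 1) + 2 + 1 (b=2); 2→3: 3^(3 + 1) + 3 + 1 = 85; 85−1 = 84
i=1: 84 = 3^(3 + 1) + 3 (b=3); 3→4: 4^(4 + 1) + 4 = 1028; 1028−1 = 1027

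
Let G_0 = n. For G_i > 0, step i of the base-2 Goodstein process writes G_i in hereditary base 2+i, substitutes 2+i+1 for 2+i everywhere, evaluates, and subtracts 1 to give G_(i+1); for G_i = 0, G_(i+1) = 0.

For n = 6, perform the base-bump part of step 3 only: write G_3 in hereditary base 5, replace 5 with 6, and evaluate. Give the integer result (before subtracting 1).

46656

G_0=6  [base 2] 2^2 + 2  →[2↦3]→  3^3 + 3 = 30  −1 ⇒ G_1=29
G_1=29  [base 3] 3^3 + 2  →[3↦4]→  4^4 + 2 = 258  −1 ⇒ G_2=257
G_2=257  [base 4] 4^4 + 1  →[4↦5]→  5^5 + 1 = 3126  −1 ⇒ G_3=3125
G_3=3125  [base 5] 5^5  →[5↦6]→  6^6 = 46656  −1 ⇒ G_4=46655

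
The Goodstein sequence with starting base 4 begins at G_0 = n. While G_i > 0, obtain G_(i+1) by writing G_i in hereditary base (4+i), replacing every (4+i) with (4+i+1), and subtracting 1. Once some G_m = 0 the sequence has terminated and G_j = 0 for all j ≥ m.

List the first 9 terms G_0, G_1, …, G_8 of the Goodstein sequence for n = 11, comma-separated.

11, 12, 13, 14, 15, 15, 15, 15, 15

G_0=11  [base 4] 2·4 + 3  →[4↦5]→  2·5 + 3 = 13  −1 ⇒ G_1=12
G_1=12  [base 5] 2·5 + 2  →[5↦6]→  2·6 + 2 = 14  −1 ⇒ G_2=13
G_2=13  [base 6] 2·6 + 1  →[6↦7]→  2·7 + 1 = 15  −1 ⇒ G_3=14
G_3=14  [base 7] 2·7  →[7↦8]→  2·8 = 16  −1 ⇒ G_4=15
G_4=15  [base 8] 8 + 7  →[8↦9]→  9 + 7 = 16  −1 ⇒ G_5=15
G_5=15  [base 9] 9 + 6  →[9↦10]→  10 + 6 = 16  −1 ⇒ G_6=15
G_6=15  [base 10] 10 + 5  →[10↦11]→  11 + 5 = 16  −1 ⇒ G_7=15
G_7=15  [base 11] 11 + 4  →[11↦12]→  12 + 4 = 16  −1 ⇒ G_8=15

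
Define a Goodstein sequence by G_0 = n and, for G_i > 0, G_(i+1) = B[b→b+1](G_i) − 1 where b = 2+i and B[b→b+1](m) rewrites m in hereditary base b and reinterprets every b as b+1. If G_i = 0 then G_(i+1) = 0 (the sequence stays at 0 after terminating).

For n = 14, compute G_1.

110

i=0: 14 = 2^(2 + 1) + 2^2 + 2 (b=2); 2→3: 3^(3 + 1) + 3^3 + 3 = 111; 111−1 = 110
i=1: 110 = 3^(3 + 1) + 3^3 + 2 (b=3); 3→4: 4^(4 + 1) + 4^4 + 2 = 1282; 1282−1 = 1281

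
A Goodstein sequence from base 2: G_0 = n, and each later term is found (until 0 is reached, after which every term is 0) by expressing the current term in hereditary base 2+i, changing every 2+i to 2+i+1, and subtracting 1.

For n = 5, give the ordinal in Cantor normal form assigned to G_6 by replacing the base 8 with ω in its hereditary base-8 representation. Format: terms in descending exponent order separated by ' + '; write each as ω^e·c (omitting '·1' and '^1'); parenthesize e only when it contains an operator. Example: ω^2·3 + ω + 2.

(0) 5|_2 = 2^2 + 1 ↦ 3^3 + 1|_3 = 28 ⇒ 27
(1) 27|_3 = 3^3 ↦ 4^4|_4 = 256 ⇒ 255
(2) 255|_4 = 3·4^3 + 3·4^2 + 3·4 + 3 ↦ 3·5^3 + 3·5^2 + 3·5 + 3|_5 = 468 ⇒ 467
(3) 467|_5 = 3·5^3 + 3·5^2 + 3·5 + 2 ↦ 3·6^3 + 3·6^2 + 3·6 + 2|_6 = 776 ⇒ 775
(4) 775|_6 = 3·6^3 + 3·6^2 + 3·6 + 1 ↦ 3·7^3 + 3·7^2 + 3·7 + 1|_7 = 1198 ⇒ 1197
(5) 1197|_7 = 3·7^3 + 3·7^2 + 3·7 ↦ 3·8^3 + 3·8^2 + 3·8|_8 = 1752 ⇒ 1751
(6) 1751|_8 = 3·8^3 + 3·8^2 + 2·8 + 7 ↦ 3·9^3 + 3·9^2 + 2·9 + 7|_9 = 2455 ⇒ 2454

ω^3·3 + ω^2·3 + ω·2 + 7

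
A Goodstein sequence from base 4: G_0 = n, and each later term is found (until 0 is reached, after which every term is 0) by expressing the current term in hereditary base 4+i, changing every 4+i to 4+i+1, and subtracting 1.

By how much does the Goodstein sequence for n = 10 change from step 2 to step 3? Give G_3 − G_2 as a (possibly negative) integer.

10 —HB4→ 2·4 + 2 —bump→ 2·5 + 2 = 12 —(−1)→ 11
11 —HB5→ 2·5 + 1 —bump→ 2·6 + 1 = 13 —(−1)→ 12
12 —HB6→ 2·6 —bump→ 2·7 = 14 —(−1)→ 13

1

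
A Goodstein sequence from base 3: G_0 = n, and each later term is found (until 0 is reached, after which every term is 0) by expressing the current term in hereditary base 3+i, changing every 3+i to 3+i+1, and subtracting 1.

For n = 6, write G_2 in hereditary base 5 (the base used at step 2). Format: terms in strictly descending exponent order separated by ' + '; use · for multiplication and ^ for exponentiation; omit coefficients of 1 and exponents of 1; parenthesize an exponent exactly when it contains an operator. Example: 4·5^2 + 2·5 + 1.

5 + 2

6 —HB3→ 2·3 —bump→ 2·4 = 8 —(−1)→ 7
7 —HB4→ 4 + 3 —bump→ 5 + 3 = 8 —(−1)→ 7
7 —HB5→ 5 + 2 —bump→ 6 + 2 = 8 —(−1)→ 7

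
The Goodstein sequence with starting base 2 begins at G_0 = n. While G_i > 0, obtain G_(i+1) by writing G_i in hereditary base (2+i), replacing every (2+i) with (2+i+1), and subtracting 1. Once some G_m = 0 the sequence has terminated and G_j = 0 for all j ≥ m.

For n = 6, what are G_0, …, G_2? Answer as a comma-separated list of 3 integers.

base 2: 6 = 2^2 + 2; at 3: 3^3 + 3 = 30; next = 29
base 3: 29 = 3^3 + 2; at 4: 4^4 + 2 = 258; next = 257

6, 29, 257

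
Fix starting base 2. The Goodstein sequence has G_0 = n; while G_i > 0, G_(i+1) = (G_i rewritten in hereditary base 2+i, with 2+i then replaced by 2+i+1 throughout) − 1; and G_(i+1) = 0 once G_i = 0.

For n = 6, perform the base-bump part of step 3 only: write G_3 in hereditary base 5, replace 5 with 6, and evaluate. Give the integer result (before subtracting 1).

base 2: 6 = 2^2 + 2; at 3: 3^3 + 3 = 30; next = 29
base 3: 29 = 3^3 + 2; at 4: 4^4 + 2 = 258; next = 257
base 4: 257 = 4^4 + 1; at 5: 5^5 + 1 = 3126; next = 3125
base 5: 3125 = 5^5; at 6: 6^6 = 46656; next = 46655

46656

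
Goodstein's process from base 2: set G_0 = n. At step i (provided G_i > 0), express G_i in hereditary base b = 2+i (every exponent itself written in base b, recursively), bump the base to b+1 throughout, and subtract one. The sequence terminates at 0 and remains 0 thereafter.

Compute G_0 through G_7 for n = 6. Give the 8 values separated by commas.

[0] 6 ≡ 2^2 + 2 (base 2). Lift 3: 30. −1: 29.
[1] 29 ≡ 3^3 + 2 (base 3). Lift 4: 258. −1: 257.
[2] 257 ≡ 4^4 + 1 (base 4). Lift 5: 3126. −1: 3125.
[3] 3125 ≡ 5^5 (base 5). Lift 6: 46656. −1: 46655.
[4] 46655 ≡ 5·6^5 + 5·6^4 + 5·6^3 + 5·6^2 + 5·6 + 5 (base 6). Lift 7: 98040. −1: 98039.
[5] 98039 ≡ 5·7^5 + 5·7^4 + 5·7^3 + 5·7^2 + 5·7 + 4 (base 7). Lift 8: 187244. −1: 187243.
[6] 187243 ≡ 5·8^5 + 5·8^4 + 5·8^3 + 5·8^2 + 5·8 + 3 (base 8). Lift 9: 332148. −1: 332147.

6, 29, 257, 3125, 46655, 98039, 187243, 332147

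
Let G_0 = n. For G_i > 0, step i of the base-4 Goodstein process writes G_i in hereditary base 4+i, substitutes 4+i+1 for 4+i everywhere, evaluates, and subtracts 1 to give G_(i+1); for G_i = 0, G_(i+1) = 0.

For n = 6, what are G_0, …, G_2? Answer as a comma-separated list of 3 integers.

6, 6, 6

6 —HB4→ 4 + 2 —bump→ 5 + 2 = 7 —(−1)→ 6
6 —HB5→ 5 + 1 —bump→ 6 + 1 = 7 —(−1)→ 6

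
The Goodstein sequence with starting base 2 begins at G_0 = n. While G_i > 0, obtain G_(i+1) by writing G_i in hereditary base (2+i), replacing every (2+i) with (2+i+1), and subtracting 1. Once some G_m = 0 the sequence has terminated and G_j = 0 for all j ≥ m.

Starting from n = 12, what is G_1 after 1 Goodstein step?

step 0: 12 = 2^(2 + 1) + 2^2; sub 3 for 2: 3^(3 + 1) + 3^3; = 108; G_1 = 108−1 = 107
step 1: 107 = 3^(3 + 1) + 2·3^2 + 2·3 + 2; sub 4 for 3: 4^(4 + 1) + 2·4^2 + 2·4 + 2; = 1066; G_2 = 1066−1 = 1065

107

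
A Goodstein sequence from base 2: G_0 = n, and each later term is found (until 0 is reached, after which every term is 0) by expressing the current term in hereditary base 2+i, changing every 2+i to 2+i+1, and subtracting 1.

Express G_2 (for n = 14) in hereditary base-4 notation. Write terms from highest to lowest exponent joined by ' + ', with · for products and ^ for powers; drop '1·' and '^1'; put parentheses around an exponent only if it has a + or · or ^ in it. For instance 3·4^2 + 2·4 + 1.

4^(4 + 1) + 4^4 + 1

step 0: 14 = 2^(2 + 1) + 2^2 + 2; sub 3 for 2: 3^(3 + 1) + 3^3 + 3; = 111; G_1 = 111−1 = 110
step 1: 110 = 3^(3 + 1) + 3^3 + 2; sub 4 for 3: 4^(4 + 1) + 4^4 + 2; = 1282; G_2 = 1282−1 = 1281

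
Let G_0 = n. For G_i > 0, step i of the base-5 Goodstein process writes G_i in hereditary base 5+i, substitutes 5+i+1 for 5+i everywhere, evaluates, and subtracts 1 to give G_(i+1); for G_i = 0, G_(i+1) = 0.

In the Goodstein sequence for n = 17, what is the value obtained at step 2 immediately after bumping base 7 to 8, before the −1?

[0] 17 ≡ 3·5 + 2 (base 5). Lift 6: 20. −1: 19.
[1] 19 ≡ 3·6 + 1 (base 6). Lift 7: 22. −1: 21.

24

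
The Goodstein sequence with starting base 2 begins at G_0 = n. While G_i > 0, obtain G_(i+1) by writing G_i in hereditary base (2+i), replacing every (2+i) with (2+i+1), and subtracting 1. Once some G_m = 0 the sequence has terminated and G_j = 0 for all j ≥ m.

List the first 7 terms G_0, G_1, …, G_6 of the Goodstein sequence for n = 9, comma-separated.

9, 81, 1023, 9842, 140743, 2471826, 50333399

i=0: 9 = 2^(2 + 1) + 1 (b=2); 2→3: 3^(3 + 1) + 1 = 82; 82−1 = 81
i=1: 81 = 3^(3 + 1) (b=3); 3→4: 4^(4 + 1) = 1024; 1024−1 = 1023
i=2: 1023 = 3·4^4 + 3·4^3 + 3·4^2 + 3·4 + 3 (b=4); 4→5: 3·5^5 + 3·5^3 + 3·5^2 + 3·5 + 3 = 9843; 9843−1 = 9842
i=3: 9842 = 3·5^5 + 3·5^3 + 3·5^2 + 3·5 + 2 (b=5); 5→6: 3·6^6 + 3·6^3 + 3·6^2 + 3·6 + 2 = 140744; 140744−1 = 140743
i=4: 140743 = 3·6^6 + 3·6^3 + 3·6^2 + 3·6 + 1 (b=6); 6→7: 3·7^7 + 3·7^3 + 3·7^2 + 3·7 + 1 = 2471827; 2471827−1 = 2471826
i=5: 2471826 = 3·7^7 + 3·7^3 + 3·7^2 + 3·7 (b=7); 7→8: 3·8^8 + 3·8^3 + 3·8^2 + 3·8 = 50333400; 50333400−1 = 50333399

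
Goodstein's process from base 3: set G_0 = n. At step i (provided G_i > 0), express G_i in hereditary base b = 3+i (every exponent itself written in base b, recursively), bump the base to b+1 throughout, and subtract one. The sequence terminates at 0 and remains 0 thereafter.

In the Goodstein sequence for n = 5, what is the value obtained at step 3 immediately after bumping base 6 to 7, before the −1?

5

base 3: 5 = 3 + 2; at 4: 4 + 2 = 6; next = 5
base 4: 5 = 4 + 1; at 5: 5 + 1 = 6; next = 5
base 5: 5 = 5; at 6: 6 = 6; next = 5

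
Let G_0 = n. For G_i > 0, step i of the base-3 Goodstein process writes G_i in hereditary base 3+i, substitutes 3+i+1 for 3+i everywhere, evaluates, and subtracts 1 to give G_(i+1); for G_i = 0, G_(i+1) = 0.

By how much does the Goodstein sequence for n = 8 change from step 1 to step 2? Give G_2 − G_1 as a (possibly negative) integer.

1

(0) 8|_3 = 2·3 + 2 ↦ 2·4 + 2|_4 = 10 ⇒ 9
(1) 9|_4 = 2·4 + 1 ↦ 2·5 + 1|_5 = 11 ⇒ 10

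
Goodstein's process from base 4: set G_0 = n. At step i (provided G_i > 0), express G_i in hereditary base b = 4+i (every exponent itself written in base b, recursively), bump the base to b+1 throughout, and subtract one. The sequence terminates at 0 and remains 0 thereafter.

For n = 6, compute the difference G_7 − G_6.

-1

step 0: 6 = 4 + 2; sub 5 for 4: 5 + 2; = 7; G_1 = 7−1 = 6
step 1: 6 = 5 + 1; sub 6 for 5: 6 + 1; = 7; G_2 = 7−1 = 6
step 2: 6 = 6; sub 7 for 6: 7; = 7; G_3 = 7−1 = 6
step 3: 6 = 6; sub 8 for 7: 6; = 6; G_4 = 6−1 = 5
step 4: 5 = 5; sub 9 for 8: 5; = 5; G_5 = 5−1 = 4
step 5: 4 = 4; sub 10 for 9: 4; = 4; G_6 = 4−1 = 3
step 6: 3 = 3; sub 11 for 10: 3; = 3; G_7 = 3−1 = 2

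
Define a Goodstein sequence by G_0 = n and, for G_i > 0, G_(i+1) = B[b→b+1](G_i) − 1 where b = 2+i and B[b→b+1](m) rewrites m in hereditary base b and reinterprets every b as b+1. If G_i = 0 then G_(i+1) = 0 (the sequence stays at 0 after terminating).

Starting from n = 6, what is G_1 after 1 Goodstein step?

G_0 = 6. HB_2(6) = 2^2 + 2. Bump = 30. G_1 = 29.
G_1 = 29. HB_3(29) = 3^3 + 2. Bump = 258. G_2 = 257.

29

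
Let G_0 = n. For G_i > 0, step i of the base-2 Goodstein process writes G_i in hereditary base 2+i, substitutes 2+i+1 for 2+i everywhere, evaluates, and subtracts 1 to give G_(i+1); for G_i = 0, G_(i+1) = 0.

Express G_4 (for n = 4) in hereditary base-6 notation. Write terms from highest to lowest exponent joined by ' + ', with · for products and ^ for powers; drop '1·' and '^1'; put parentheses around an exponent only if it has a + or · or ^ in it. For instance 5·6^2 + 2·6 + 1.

i=0: 4 = 2^2 (b=2); 2→3: 3^3 = 27; 27−1 = 26
i=1: 26 = 2·3^2 + 2·3 + 2 (b=3); 3→4: 2·4^2 + 2·4 + 2 = 42; 42−1 = 41
i=2: 41 = 2·4^2 + 2·4 + 1 (b=4); 4→5: 2·5^2 + 2·5 + 1 = 61; 61−1 = 60
i=3: 60 = 2·5^2 + 2·5 (b=5); 5→6: 2·6^2 + 2·6 = 84; 84−1 = 83

2·6^2 + 6 + 5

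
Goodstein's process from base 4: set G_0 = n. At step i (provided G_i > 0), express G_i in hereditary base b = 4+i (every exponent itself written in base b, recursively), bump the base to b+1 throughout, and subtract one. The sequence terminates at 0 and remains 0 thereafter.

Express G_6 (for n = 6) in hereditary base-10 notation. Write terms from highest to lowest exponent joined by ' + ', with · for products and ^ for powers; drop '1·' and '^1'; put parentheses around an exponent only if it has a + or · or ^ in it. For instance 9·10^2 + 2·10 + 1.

3

6 —HB4→ 4 + 2 —bump→ 5 + 2 = 7 —(−1)→ 6
6 —HB5→ 5 + 1 —bump→ 6 + 1 = 7 —(−1)→ 6
6 —HB6→ 6 —bump→ 7 = 7 —(−1)→ 6
6 —HB7→ 6 —bump→ 6 = 6 —(−1)→ 5
5 —HB8→ 5 —bump→ 5 = 5 —(−1)→ 4
4 —HB9→ 4 —bump→ 4 = 4 —(−1)→ 3
3 —HB10→ 3 —bump→ 3 = 3 —(−1)→ 2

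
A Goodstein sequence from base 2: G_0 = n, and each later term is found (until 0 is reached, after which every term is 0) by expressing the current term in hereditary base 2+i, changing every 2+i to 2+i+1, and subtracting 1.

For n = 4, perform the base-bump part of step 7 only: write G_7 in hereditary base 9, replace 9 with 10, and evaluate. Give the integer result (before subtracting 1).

212

step 0: 4 = 2^2; sub 3 for 2: 3^3; = 27; G_1 = 27−1 = 26
step 1: 26 = 2·3^2 + 2·3 + 2; sub 4 for 3: 2·4^2 + 2·4 + 2; = 42; G_2 = 42−1 = 41
step 2: 41 = 2·4^2 + 2·4 + 1; sub 5 for 4: 2·5^2 + 2·5 + 1; = 61; G_3 = 61−1 = 60
step 3: 60 = 2·5^2 + 2·5; sub 6 for 5: 2·6^2 + 2·6; = 84; G_4 = 84−1 = 83
step 4: 83 = 2·6^2 + 6 + 5; sub 7 for 6: 2·7^2 + 7 + 5; = 110; G_5 = 110−1 = 109
step 5: 109 = 2·7^2 + 7 + 4; sub 8 for 7: 2·8^2 + 8 + 4; = 140; G_6 = 140−1 = 139
step 6: 139 = 2·8^2 + 8 + 3; sub 9 for 8: 2·9^2 + 9 + 3; = 174; G_7 = 174−1 = 173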